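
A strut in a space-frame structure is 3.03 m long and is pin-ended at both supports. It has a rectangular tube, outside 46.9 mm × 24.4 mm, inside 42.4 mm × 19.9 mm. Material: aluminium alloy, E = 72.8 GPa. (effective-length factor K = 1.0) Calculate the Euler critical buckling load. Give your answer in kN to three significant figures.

Weak-axis I_min = (h_o·b_o³ − h_i·b_i³)/12 with b_o = 24.4, b_i = 19.90 mm (shorter outer/inner sides).
I_min = (46.9×24.4³ − 42.40×19.90³)/12 = 2.893×10^4 mm⁴
I = 2.893×10^4 mm⁴ = 2.893×10^-8 m⁴
Effective length L_e = K·L = 1 × 3.03 = 3.030 m
P_cr = π²EI / L_e² = π² × 72.8×10⁹ × 2.893×10^-8 / 3.030² = 2.264×10^3 N

P_cr ≈ 2.26 kN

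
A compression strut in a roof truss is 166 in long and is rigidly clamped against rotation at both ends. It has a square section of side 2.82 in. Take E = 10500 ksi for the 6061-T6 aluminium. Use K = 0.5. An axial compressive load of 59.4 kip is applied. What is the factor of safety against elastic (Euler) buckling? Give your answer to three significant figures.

n ≈ 1.33

I = a⁴/12 = 2.82⁴/12 = 5.270 in⁴
Effective length L_e = K·L = 0.5 × 166 = 83.00 in
P_cr = π²EI / L_e² = π² × 10500×10³ × 5.270 / 83.00² = 7.928×10^4 lb
Factor of safety n = P_cr / P = 79.277 / 59.4 = 1.33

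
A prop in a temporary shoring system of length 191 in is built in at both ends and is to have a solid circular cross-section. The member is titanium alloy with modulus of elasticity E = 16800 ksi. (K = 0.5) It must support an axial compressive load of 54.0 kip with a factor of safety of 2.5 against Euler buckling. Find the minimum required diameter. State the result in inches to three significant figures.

Required P_cr = n·P = 2.5 × 54.0 = 135.0 kip
L_e = K·L = 0.5 × 191 = 95.50 in
Required I = P_cr·L_e²/(π²E) = 1.350×10^5 × 95.50² / (π² × 1.68×10^7) = 7.426 in⁴
Solid circle: I = πd⁴/64  ⇒  d = (64I/π)^(1/4) = (64×7.426/π)^(1/4) = 3.51 in

d ≈ 3.51 in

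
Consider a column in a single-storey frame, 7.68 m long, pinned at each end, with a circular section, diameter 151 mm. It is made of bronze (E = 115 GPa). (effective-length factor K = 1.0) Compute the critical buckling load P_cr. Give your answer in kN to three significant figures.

I = πd⁴/64 = π×151⁴/64 = 2.552×10^7 mm⁴
I = 2.552×10^7 mm⁴ = 2.552×10^-5 m⁴
Effective length L_e = K·L = 1 × 7.68 = 7.680 m
P_cr = π²EI / L_e² = π² × 115×10⁹ × 2.552×10^-5 / 7.680² = 4.911×10^5 N

P_cr ≈ 491 kN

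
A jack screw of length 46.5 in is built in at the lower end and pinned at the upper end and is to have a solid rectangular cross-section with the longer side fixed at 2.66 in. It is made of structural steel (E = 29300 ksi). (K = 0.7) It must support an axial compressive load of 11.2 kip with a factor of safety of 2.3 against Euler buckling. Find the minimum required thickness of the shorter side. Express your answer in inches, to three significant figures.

Required P_cr = n·P = 2.3 × 11.2 = 25.76 kip
L_e = K·L = 0.7 × 46.5 = 32.55 in
Required I = P_cr·L_e²/(π²E) = 2.576×10^4 × 32.55² / (π² × 2.93×10^7) = 9.438×10^-2 in⁴
Rectangle, weak axis: I_min = h·b³/12 with h = 2.66 in fixed  ⇒  b = (12I/h)^(1/3) = 0.752 in

b ≈ 0.752 in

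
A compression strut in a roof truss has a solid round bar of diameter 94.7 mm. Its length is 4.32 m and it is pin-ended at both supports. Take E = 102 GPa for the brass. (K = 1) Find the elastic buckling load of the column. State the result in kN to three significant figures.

I = πd⁴/64 = π×94.7⁴/64 = 3.948×10^6 mm⁴
I = 3.948×10^6 mm⁴ = 3.948×10^-6 m⁴
Effective length L_e = K·L = 1 × 4.32 = 4.320 m
P_cr = π²EI / L_e² = π² × 102×10⁹ × 3.948×10^-6 / 4.320² = 2.130×10^5 N

P_cr ≈ 213 kN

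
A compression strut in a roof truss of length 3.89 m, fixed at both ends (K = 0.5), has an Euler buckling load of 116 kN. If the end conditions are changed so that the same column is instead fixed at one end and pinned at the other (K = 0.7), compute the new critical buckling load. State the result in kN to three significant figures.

P_cr ≈ 59.2 kN

P_cr ∝ 1/K², so P_cr,new = P_cr,old × (K_old/K_new)² = 116 × (0.5/0.7)²
= 116 × 0.5102 = 59.2 kN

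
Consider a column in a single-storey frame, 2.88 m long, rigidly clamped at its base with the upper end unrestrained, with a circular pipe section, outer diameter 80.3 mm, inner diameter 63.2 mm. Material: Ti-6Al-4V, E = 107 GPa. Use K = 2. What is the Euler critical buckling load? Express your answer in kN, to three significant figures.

d_o = 80.3 mm, d_i = 63.2 mm
I = π(d_o⁴ − d_i⁴)/64 = π(80.3⁴ − 63.20⁴)/64 = 1.258×10^6 mm⁴
I = 1.258×10^6 mm⁴ = 1.258×10^-6 m⁴
Effective length L_e = K·L = 2 × 2.88 = 5.760 m
P_cr = π²EI / L_e² = π² × 107×10⁹ × 1.258×10^-6 / 5.760² = 4.004×10^4 N

P_cr ≈ 40.0 kN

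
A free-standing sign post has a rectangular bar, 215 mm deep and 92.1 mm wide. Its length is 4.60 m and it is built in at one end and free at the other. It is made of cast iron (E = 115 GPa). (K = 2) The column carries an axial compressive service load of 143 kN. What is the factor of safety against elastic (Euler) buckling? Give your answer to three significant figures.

Buckling occurs about the weak axis: I_min = h·b³/12 with b = 92.1 mm (the shorter side).
I_min = 215×92.1³/12 = 1.400×10^7 mm⁴
I = 1.400×10^7 mm⁴ = 1.400×10^-5 m⁴
Effective length L_e = K·L = 2 × 4.60 = 9.200 m
P_cr = π²EI / L_e² = π² × 115×10⁹ × 1.400×10^-5 / 9.200² = 1.877×10^5 N
Factor of safety n = P_cr / P = 187.70 / 143 = 1.31

n ≈ 1.31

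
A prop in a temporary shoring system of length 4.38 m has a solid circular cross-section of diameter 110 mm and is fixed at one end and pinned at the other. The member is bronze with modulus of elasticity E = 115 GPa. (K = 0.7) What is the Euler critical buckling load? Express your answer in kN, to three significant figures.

I = πd⁴/64 = π×110⁴/64 = 7.187×10^6 mm⁴
I = 7.187×10^6 mm⁴ = 7.187×10^-6 m⁴
Effective length L_e = K·L = 0.7 × 4.38 = 3.066 m
P_cr = π²EI / L_e² = π² × 115×10⁹ × 7.187×10^-6 / 3.066² = 8.677×10^5 N

P_cr ≈ 868 kN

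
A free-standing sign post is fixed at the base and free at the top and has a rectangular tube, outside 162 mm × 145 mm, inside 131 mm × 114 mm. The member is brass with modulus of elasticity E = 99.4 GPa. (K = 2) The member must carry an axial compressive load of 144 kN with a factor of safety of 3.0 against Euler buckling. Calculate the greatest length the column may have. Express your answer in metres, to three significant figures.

Weak-axis I_min = (h_o·b_o³ − h_i·b_i³)/12 with b_o = 145, b_i = 114.0 mm (shorter outer/inner sides).
I_min = (162×145³ − 131.0×114.0³)/12 = 2.498×10^7 mm⁴
I = 2.498×10^-5 m⁴
Required critical load P_cr = n·P = 3.0 × 144 = 432.0 kN = 4.320×10^5 N
From P_cr = π²EI/(K·L)²:  L = (1/K)·√(π²EI/P_cr) = (1/2)·√(π²×9.94×10^10×2.498×10^-5/4.320×10^5)
L = 3.77 m

L_max ≈ 3.77 m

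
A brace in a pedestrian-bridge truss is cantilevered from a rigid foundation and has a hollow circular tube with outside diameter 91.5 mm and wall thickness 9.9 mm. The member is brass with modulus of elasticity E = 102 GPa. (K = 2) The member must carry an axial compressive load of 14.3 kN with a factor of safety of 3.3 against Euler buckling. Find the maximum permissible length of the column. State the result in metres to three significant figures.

L_max ≈ 3.38 m

Inner diameter d_i = 91.5 − 2×9.9 = 71.70 mm
I = π(d_o⁴ − d_i⁴)/64 = π(91.5⁴ − 71.70⁴)/64 = 2.143×10^6 mm⁴
I = 2.143×10^-6 m⁴
Required critical load P_cr = n·P = 3.3 × 14.3 = 47.19 kN = 4.719×10^4 N
From P_cr = π²EI/(K·L)²:  L = (1/K)·√(π²EI/P_cr) = (1/2)·√(π²×1.02×10^11×2.143×10^-6/4.719×10^4)
L = 3.38 m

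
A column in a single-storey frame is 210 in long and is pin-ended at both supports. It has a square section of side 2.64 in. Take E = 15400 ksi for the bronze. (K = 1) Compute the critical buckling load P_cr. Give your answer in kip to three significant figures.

I = a⁴/12 = 2.64⁴/12 = 4.048 in⁴
Effective length L_e = K·L = 1 × 210 = 210.0 in
P_cr = π²EI / L_e² = π² × 15400×10³ × 4.048 / 210.0² = 1.395×10^4 lb

P_cr ≈ 14.0 kip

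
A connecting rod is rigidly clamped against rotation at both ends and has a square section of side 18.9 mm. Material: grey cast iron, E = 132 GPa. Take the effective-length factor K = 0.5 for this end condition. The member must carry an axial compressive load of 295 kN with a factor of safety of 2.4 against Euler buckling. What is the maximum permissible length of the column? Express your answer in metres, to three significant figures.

L_max ≈ 0.280 m

I = a⁴/12 = 18.9⁴/12 = 1.063×10^4 mm⁴
I = 1.063×10^-8 m⁴
Required critical load P_cr = n·P = 2.4 × 295 = 708.0 kN = 7.080×10^5 N
From P_cr = π²EI/(K·L)²:  L = (1/K)·√(π²EI/P_cr) = (1/0.5)·√(π²×1.32×10^11×1.063×10^-8/7.080×10^5)
L = 0.280 m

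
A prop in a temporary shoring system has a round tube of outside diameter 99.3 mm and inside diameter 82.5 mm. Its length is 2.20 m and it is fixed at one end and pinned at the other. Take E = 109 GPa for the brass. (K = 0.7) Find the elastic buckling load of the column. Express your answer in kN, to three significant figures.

d_o = 99.3 mm, d_i = 82.5 mm
I = π(d_o⁴ − d_i⁴)/64 = π(99.3⁴ − 82.50⁴)/64 = 2.499×10^6 mm⁴
I = 2.499×10^6 mm⁴ = 2.499×10^-6 m⁴
Effective length L_e = K·L = 0.7 × 2.20 = 1.540 m
P_cr = π²EI / L_e² = π² × 109×10⁹ × 2.499×10^-6 / 1.540² = 1.133×10^6 N

P_cr ≈ 1130 kN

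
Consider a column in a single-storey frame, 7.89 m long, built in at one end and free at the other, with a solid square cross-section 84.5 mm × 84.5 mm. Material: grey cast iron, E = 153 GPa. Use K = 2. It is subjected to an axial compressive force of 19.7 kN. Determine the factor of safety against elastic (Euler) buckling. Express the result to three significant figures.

I = a⁴/12 = 84.5⁴/12 = 4.249×10^6 mm⁴
I = 4.249×10^6 mm⁴ = 4.249×10^-6 m⁴
Effective length L_e = K·L = 2 × 7.89 = 15.78 m
P_cr = π²EI / L_e² = π² × 153×10⁹ × 4.249×10^-6 / 15.78² = 2.576×10^4 N
Factor of safety n = P_cr / P = 25.765 / 19.7 = 1.31

n ≈ 1.31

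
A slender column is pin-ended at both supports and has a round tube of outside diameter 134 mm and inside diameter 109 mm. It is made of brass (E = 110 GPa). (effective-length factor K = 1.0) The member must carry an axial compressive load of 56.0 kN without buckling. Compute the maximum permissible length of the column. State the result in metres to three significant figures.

L_max ≈ 13.1 m

d_o = 134 mm, d_i = 109 mm
I = π(d_o⁴ − d_i⁴)/64 = π(134⁴ − 109.0⁴)/64 = 8.898×10^6 mm⁴
I = 8.898×10^-6 m⁴
At the buckling limit P_cr = P = 5.600×10^4 N
From P_cr = π²EI/(K·L)²:  L = (1/K)·√(π²EI/P_cr) = (1/1)·√(π²×1.10×10^11×8.898×10^-6/5.600×10^4)
L = 13.1 m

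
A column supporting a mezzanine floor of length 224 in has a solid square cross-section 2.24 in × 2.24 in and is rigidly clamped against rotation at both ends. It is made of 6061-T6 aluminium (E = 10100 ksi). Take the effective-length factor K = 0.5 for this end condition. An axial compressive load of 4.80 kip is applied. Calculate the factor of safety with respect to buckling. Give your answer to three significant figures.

I = a⁴/12 = 2.24⁴/12 = 2.098 in⁴
Effective length L_e = K·L = 0.5 × 224 = 112.0 in
P_cr = π²EI / L_e² = π² × 10100×10³ × 2.098 / 112.0² = 1.667×10^4 lb
Factor of safety n = P_cr / P = 16.672 / 4.80 = 3.47

n ≈ 3.47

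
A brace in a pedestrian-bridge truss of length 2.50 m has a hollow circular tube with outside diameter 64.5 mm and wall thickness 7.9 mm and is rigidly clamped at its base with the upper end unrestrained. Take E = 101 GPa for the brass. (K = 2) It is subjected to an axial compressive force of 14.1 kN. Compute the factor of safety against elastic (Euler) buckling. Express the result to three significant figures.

n ≈ 1.62

Inner diameter d_i = 64.5 − 2×7.9 = 48.70 mm
I = π(d_o⁴ − d_i⁴)/64 = π(64.5⁴ − 48.70⁴)/64 = 5.735×10^5 mm⁴
I = 5.735×10^5 mm⁴ = 5.735×10^-7 m⁴
Effective length L_e = K·L = 2 × 2.50 = 5.000 m
P_cr = π²EI / L_e² = π² × 101×10⁹ × 5.735×10^-7 / 5.000² = 2.287×10^4 N
Factor of safety n = P_cr / P = 22.866 / 14.1 = 1.62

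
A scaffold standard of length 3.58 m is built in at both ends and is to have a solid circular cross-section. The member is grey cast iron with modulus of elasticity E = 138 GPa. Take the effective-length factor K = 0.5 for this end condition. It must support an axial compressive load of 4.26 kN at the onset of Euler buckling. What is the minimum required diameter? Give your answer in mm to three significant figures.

d ≈ 21.3 mm

L_e = K·L = 0.5 × 3.58 = 1.790 m
Required I = P_cr·L_e²/(π²E) = 4.260×10^3 × 1.790² / (π² × 1.38×10^11) = 1.002×10^-8 m⁴
I_req = 1.002×10^4 mm⁴
Solid circle: I = πd⁴/64  ⇒  d = (64I/π)^(1/4) = (64×1.002×10^4/π)^(1/4) = 21.3 mm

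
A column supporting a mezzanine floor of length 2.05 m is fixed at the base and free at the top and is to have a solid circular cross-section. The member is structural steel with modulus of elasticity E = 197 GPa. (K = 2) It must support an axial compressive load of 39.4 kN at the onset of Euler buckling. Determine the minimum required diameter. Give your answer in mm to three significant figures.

L_e = K·L = 2 × 2.05 = 4.100 m
Required I = P_cr·L_e²/(π²E) = 3.940×10^4 × 4.100² / (π² × 1.97×10^11) = 3.406×10^-7 m⁴
I_req = 3.406×10^5 mm⁴
Solid circle: I = πd⁴/64  ⇒  d = (64I/π)^(1/4) = (64×3.406×10^5/π)^(1/4) = 51.3 mm

d ≈ 51.3 mm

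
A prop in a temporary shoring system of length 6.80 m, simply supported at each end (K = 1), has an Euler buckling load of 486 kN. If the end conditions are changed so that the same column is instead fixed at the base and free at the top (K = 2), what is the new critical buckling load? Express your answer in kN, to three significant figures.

P_cr ∝ 1/K², so P_cr,new = P_cr,old × (K_old/K_new)² = 486 × (1/2)²
= 486 × 0.2500 = 122 kN

P_cr ≈ 122 kN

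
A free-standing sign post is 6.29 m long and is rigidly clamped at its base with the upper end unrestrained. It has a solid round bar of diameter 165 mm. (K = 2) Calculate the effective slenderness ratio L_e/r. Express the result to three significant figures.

I = πd⁴/64 = π×165⁴/64 = 3.638×10^7 mm⁴
A = 2.138×10^4 mm²;  r_min = √(I/A) = √(3.638×10^7/2.138×10^4) = 41.25 mm
L_e = K·L = 2 × 6.29 m = 12.58 m = 12580 mm
λ = L_e / r_min = 12580 / 41.25 = 305

λ ≈ 305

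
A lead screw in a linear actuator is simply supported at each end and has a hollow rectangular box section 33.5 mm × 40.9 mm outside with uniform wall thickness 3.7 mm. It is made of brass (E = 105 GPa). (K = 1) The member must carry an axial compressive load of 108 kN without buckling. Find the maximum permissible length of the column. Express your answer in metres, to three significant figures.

L_max ≈ 0.868 m

Inner dimensions: h_i = 40.9 − 2×3.7 = 33.50 mm, b_i = 33.5 − 2×3.7 = 26.10 mm
Weak-axis I_min = (h_o·b_o³ − h_i·b_i³)/12 with b_o = 33.5, b_i = 26.10 mm (shorter outer/inner sides).
I_min = (40.9×33.5³ − 33.50×26.10³)/12 = 7.850×10^4 mm⁴
I = 7.850×10^-8 m⁴
At the buckling limit P_cr = P = 1.080×10^5 N
From P_cr = π²EI/(K·L)²:  L = (1/K)·√(π²EI/P_cr) = (1/1)·√(π²×1.05×10^11×7.850×10^-8/1.080×10^5)
L = 0.868 m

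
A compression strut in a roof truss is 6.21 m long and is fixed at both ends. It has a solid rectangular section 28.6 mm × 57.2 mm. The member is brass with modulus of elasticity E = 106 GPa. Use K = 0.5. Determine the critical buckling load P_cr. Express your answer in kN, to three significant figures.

Buckling occurs about the weak axis: I_min = h·b³/12 with b = 28.6 mm (the shorter side).
I_min = 57.2×28.6³/12 = 1.115×10^5 mm⁴
I = 1.115×10^5 mm⁴ = 1.115×10^-7 m⁴
Effective length L_e = K·L = 0.5 × 6.21 = 3.105 m
P_cr = π²EI / L_e² = π² × 106×10⁹ × 1.115×10^-7 / 3.105² = 1.210×10^4 N

P_cr ≈ 12.1 kN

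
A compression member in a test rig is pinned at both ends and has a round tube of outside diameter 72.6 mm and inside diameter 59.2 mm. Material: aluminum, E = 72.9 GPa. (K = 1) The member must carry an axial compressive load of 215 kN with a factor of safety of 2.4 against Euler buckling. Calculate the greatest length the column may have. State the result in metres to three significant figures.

d_o = 72.6 mm, d_i = 59.2 mm
I = π(d_o⁴ − d_i⁴)/64 = π(72.6⁴ − 59.20⁴)/64 = 7.608×10^5 mm⁴
I = 7.608×10^-7 m⁴
Required critical load P_cr = n·P = 2.4 × 215 = 516.0 kN = 5.160×10^5 N
From P_cr = π²EI/(K·L)²:  L = (1/K)·√(π²EI/P_cr) = (1/1)·√(π²×7.29×10^10×7.608×10^-7/5.160×10^5)
L = 1.03 m

L_max ≈ 1.03 m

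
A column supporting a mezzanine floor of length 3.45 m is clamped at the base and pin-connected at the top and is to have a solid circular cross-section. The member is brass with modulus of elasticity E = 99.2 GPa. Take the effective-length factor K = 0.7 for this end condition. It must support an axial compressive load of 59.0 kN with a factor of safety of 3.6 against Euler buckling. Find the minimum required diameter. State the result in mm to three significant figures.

d ≈ 71.3 mm

Required P_cr = n·P = 3.6 × 59.0 = 212.4 kN
L_e = K·L = 0.7 × 3.45 = 2.415 m
Required I = P_cr·L_e²/(π²E) = 2.124×10^5 × 2.415² / (π² × 9.92×10^10) = 1.265×10^-6 m⁴
I_req = 1.265×10^6 mm⁴
Solid circle: I = πd⁴/64  ⇒  d = (64I/π)^(1/4) = (64×1.265×10^6/π)^(1/4) = 71.3 mm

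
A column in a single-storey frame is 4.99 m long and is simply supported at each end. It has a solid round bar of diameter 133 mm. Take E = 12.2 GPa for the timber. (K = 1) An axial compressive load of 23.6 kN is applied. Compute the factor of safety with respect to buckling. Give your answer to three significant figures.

n ≈ 3.15

I = πd⁴/64 = π×133⁴/64 = 1.536×10^7 mm⁴
I = 1.536×10^7 mm⁴ = 1.536×10^-5 m⁴
Effective length L_e = K·L = 1 × 4.99 = 4.990 m
P_cr = π²EI / L_e² = π² × 12.2×10⁹ × 1.536×10^-5 / 4.990² = 7.427×10^4 N
Factor of safety n = P_cr / P = 74.274 / 23.6 = 3.15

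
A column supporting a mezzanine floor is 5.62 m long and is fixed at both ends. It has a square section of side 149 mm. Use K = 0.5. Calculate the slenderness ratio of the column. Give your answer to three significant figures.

For a square r = a/√12 = 149/√12 = 43.01 mm
L_e = K·L = 0.5 × 5.62 m = 2.810 m = 2810.0 mm
λ = L_e / r_min = 2810.0 / 43.01 = 65.3

λ ≈ 65.3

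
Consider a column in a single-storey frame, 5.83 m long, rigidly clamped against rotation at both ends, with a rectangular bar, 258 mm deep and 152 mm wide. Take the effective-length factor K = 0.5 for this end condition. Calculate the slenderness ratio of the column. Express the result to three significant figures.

λ ≈ 66.4

For a rectangle r_min = b/√12 = 152/√12 = 43.88 mm
L_e = K·L = 0.5 × 5.83 m = 2.915 m = 2915.0 mm
λ = L_e / r_min = 2915.0 / 43.88 = 66.4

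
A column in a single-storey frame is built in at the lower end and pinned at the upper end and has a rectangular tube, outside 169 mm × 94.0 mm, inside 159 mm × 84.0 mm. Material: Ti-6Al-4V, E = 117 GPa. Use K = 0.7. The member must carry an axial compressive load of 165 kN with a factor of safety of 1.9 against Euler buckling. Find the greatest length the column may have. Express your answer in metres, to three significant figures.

L_max ≈ 5.38 m

Weak-axis I_min = (h_o·b_o³ − h_i·b_i³)/12 with b_o = 94.0, b_i = 84.00 mm (shorter outer/inner sides).
I_min = (169×94.0³ − 159.0×84.00³)/12 = 3.844×10^6 mm⁴
I = 3.844×10^-6 m⁴
Required critical load P_cr = n·P = 1.9 × 165 = 313.5 kN = 3.135×10^5 N
From P_cr = π²EI/(K·L)²:  L = (1/K)·√(π²EI/P_cr) = (1/0.7)·√(π²×1.17×10^11×3.844×10^-6/3.135×10^5)
L = 5.38 m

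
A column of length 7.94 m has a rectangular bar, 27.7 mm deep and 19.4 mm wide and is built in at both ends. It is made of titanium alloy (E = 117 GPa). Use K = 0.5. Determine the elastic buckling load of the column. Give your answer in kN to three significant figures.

Buckling occurs about the weak axis: I_min = h·b³/12 with b = 19.4 mm (the shorter side).
I_min = 27.7×19.4³/12 = 1.685×10^4 mm⁴
I = 1.685×10^4 mm⁴ = 1.685×10^-8 m⁴
Effective length L_e = K·L = 0.5 × 7.94 = 3.970 m
P_cr = π²EI / L_e² = π² × 117×10⁹ × 1.685×10^-8 / 3.970² = 1.235×10^3 N

P_cr ≈ 1.23 kN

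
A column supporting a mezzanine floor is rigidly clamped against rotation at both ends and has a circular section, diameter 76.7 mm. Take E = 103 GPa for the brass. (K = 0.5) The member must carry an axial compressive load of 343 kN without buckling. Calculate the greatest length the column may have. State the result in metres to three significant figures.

L_max ≈ 4.49 m

I = πd⁴/64 = π×76.7⁴/64 = 1.699×10^6 mm⁴
I = 1.699×10^-6 m⁴
At the buckling limit P_cr = P = 3.430×10^5 N
From P_cr = π²EI/(K·L)²:  L = (1/K)·√(π²EI/P_cr) = (1/0.5)·√(π²×1.03×10^11×1.699×10^-6/3.430×10^5)
L = 4.49 m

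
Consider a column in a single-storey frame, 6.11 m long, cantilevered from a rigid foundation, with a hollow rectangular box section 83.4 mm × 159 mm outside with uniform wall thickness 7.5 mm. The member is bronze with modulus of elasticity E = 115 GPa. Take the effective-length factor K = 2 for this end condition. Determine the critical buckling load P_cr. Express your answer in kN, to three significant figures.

Inner dimensions: h_i = 159 − 2×7.5 = 144.0 mm, b_i = 83.4 − 2×7.5 = 68.40 mm
Weak-axis I_min = (h_o·b_o³ − h_i·b_i³)/12 with b_o = 83.4, b_i = 68.40 mm (shorter outer/inner sides).
I_min = (159×83.4³ − 144.0×68.40³)/12 = 3.846×10^6 mm⁴
I = 3.846×10^6 mm⁴ = 3.846×10^-6 m⁴
Effective length L_e = K·L = 2 × 6.11 = 12.22 m
P_cr = π²EI / L_e² = π² × 115×10⁹ × 3.846×10^-6 / 12.22² = 2.923×10^4 N

P_cr ≈ 29.2 kN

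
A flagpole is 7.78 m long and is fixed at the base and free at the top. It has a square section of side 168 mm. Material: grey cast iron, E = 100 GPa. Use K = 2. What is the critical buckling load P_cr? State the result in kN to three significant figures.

I = a⁴/12 = 168⁴/12 = 6.638×10^7 mm⁴
I = 6.638×10^7 mm⁴ = 6.638×10^-5 m⁴
Effective length L_e = K·L = 2 × 7.78 = 15.56 m
P_cr = π²EI / L_e² = π² × 100×10⁹ × 6.638×10^-5 / 15.56² = 2.706×10^5 N

P_cr ≈ 271 kN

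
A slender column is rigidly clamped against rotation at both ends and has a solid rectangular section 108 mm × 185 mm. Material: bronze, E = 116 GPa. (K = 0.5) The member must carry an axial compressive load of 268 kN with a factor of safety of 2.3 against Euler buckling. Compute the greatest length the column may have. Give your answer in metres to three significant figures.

L_max ≈ 12.0 m

Buckling occurs about the weak axis: I_min = h·b³/12 with b = 108 mm (the shorter side).
I_min = 185×108³/12 = 1.942×10^7 mm⁴
I = 1.942×10^-5 m⁴
Required critical load P_cr = n·P = 2.3 × 268 = 616.4 kN = 6.164×10^5 N
From P_cr = π²EI/(K·L)²:  L = (1/K)·√(π²EI/P_cr) = (1/0.5)·√(π²×1.16×10^11×1.942×10^-5/6.164×10^5)
L = 12.0 m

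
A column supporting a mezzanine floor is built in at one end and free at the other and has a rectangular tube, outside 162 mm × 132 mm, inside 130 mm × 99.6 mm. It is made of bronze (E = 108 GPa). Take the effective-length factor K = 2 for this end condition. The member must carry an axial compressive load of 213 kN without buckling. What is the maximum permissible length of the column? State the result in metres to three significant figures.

L_max ≈ 5.05 m

Weak-axis I_min = (h_o·b_o³ − h_i·b_i³)/12 with b_o = 132, b_i = 99.60 mm (shorter outer/inner sides).
I_min = (162×132³ − 130.0×99.60³)/12 = 2.035×10^7 mm⁴
I = 2.035×10^-5 m⁴
At the buckling limit P_cr = P = 2.130×10^5 N
From P_cr = π²EI/(K·L)²:  L = (1/K)·√(π²EI/P_cr) = (1/2)·√(π²×1.08×10^11×2.035×10^-5/2.130×10^5)
L = 5.05 m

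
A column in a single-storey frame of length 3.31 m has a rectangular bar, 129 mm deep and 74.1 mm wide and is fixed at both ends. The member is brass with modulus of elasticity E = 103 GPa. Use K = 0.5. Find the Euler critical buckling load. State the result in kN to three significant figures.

Buckling occurs about the weak axis: I_min = h·b³/12 with b = 74.1 mm (the shorter side).
I_min = 129×74.1³/12 = 4.374×10^6 mm⁴
I = 4.374×10^6 mm⁴ = 4.374×10^-6 m⁴
Effective length L_e = K·L = 0.5 × 3.31 = 1.655 m
P_cr = π²EI / L_e² = π² × 103×10⁹ × 4.374×10^-6 / 1.655² = 1.623×10^6 N

P_cr ≈ 1620 kN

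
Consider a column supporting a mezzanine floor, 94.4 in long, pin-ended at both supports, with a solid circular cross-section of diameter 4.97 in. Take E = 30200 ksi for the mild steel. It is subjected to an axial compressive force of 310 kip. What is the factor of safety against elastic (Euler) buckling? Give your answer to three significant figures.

I = πd⁴/64 = π×4.97⁴/64 = 29.95 in⁴
Effective length L_e = K·L = 1 × 94.4 = 94.40 in
P_cr = π²EI / L_e² = π² × 30200×10³ × 29.95 / 94.40² = 1.002×10^6 lb
Factor of safety n = P_cr / P = 1001.7 / 310 = 3.23

n ≈ 3.23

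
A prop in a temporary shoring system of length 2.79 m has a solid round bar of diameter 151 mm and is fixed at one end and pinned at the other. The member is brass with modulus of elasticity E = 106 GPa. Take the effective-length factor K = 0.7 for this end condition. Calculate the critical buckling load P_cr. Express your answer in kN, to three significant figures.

P_cr ≈ 7000 kN

I = πd⁴/64 = π×151⁴/64 = 2.552×10^7 mm⁴
I = 2.552×10^7 mm⁴ = 2.552×10^-5 m⁴
Effective length L_e = K·L = 0.7 × 2.79 = 1.953 m
P_cr = π²EI / L_e² = π² × 106×10⁹ × 2.552×10^-5 / 1.953² = 7.000×10^6 N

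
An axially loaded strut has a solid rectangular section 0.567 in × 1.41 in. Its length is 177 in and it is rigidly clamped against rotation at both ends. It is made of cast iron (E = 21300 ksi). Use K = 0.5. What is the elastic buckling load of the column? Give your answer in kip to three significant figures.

Buckling occurs about the weak axis: I_min = h·b³/12 with b = 0.567 in (the shorter side).
I_min = 1.41×0.567³/12 = 2.142×10^-2 in⁴
Effective length L_e = K·L = 0.5 × 177 = 88.50 in
P_cr = π²EI / L_e² = π² × 21300×10³ × 2.142×10^-2 / 88.50² = 574.9 lb

P_cr ≈ 0.575 kip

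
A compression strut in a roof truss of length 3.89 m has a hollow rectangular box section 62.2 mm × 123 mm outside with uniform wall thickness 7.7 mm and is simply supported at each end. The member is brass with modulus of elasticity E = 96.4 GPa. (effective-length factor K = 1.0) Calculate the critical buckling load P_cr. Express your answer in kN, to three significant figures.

Inner dimensions: h_i = 123 − 2×7.7 = 107.6 mm, b_i = 62.2 − 2×7.7 = 46.80 mm
Weak-axis I_min = (h_o·b_o³ − h_i·b_i³)/12 with b_o = 62.2, b_i = 46.80 mm (shorter outer/inner sides).
I_min = (123×62.2³ − 107.6×46.80³)/12 = 1.547×10^6 mm⁴
I = 1.547×10^6 mm⁴ = 1.547×10^-6 m⁴
Effective length L_e = K·L = 1 × 3.89 = 3.890 m
P_cr = π²EI / L_e² = π² × 96.4×10⁹ × 1.547×10^-6 / 3.890² = 9.730×10^4 N

P_cr ≈ 97.3 kN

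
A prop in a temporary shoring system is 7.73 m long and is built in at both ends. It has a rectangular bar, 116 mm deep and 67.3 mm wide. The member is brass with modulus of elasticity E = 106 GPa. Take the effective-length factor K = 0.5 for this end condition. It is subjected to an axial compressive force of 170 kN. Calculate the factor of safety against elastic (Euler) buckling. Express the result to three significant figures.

n ≈ 1.21

Buckling occurs about the weak axis: I_min = h·b³/12 with b = 67.3 mm (the shorter side).
I_min = 116×67.3³/12 = 2.947×10^6 mm⁴
I = 2.947×10^6 mm⁴ = 2.947×10^-6 m⁴
Effective length L_e = K·L = 0.5 × 7.73 = 3.865 m
P_cr = π²EI / L_e² = π² × 106×10⁹ × 2.947×10^-6 / 3.865² = 2.064×10^5 N
Factor of safety n = P_cr / P = 206.36 / 170 = 1.21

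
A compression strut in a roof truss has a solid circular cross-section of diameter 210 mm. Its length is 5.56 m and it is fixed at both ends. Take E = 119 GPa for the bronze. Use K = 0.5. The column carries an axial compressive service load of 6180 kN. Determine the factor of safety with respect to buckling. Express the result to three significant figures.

n ≈ 2.35

I = πd⁴/64 = π×210⁴/64 = 9.547×10^7 mm⁴
I = 9.547×10^7 mm⁴ = 9.547×10^-5 m⁴
Effective length L_e = K·L = 0.5 × 5.56 = 2.780 m
P_cr = π²EI / L_e² = π² × 119×10⁹ × 9.547×10^-5 / 2.780² = 1.451×10^7 N
Factor of safety n = P_cr / P = 14508 / 6180 = 2.35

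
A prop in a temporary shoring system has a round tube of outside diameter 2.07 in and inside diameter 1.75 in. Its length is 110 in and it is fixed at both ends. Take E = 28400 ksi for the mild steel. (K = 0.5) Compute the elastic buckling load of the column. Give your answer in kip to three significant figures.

P_cr ≈ 40.9 kip

d_o = 2.07 in, d_i = 1.75 in
I = π(d_o⁴ − d_i⁴)/64 = π(2.07⁴ − 1.750⁴)/64 = 0.4409 in⁴
Effective length L_e = K·L = 0.5 × 110 = 55.00 in
P_cr = π²EI / L_e² = π² × 28400×10³ × 0.4409 / 55.00² = 4.085×10^4 lb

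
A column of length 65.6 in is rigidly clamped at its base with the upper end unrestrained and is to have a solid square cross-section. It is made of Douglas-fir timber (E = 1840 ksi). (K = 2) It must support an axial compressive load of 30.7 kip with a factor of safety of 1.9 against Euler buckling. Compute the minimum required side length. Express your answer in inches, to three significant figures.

a ≈ 5.08 in

Required P_cr = n·P = 1.9 × 30.7 = 58.33 kip
L_e = K·L = 2 × 65.6 = 131.2 in
Required I = P_cr·L_e²/(π²E) = 5.833×10^4 × 131.2² / (π² × 1.84×10^6) = 55.29 in⁴
Solid square: I = a⁴/12  ⇒  a = (12I)^(1/4) = (12×55.29)^(1/4) = 5.08 in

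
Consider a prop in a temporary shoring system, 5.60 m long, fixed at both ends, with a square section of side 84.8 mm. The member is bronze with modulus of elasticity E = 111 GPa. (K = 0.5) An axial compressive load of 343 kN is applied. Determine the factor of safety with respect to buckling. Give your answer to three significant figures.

n ≈ 1.76

I = a⁴/12 = 84.8⁴/12 = 4.309×10^6 mm⁴
I = 4.309×10^6 mm⁴ = 4.309×10^-6 m⁴
Effective length L_e = K·L = 0.5 × 5.60 = 2.800 m
P_cr = π²EI / L_e² = π² × 111×10⁹ × 4.309×10^-6 / 2.800² = 6.022×10^5 N
Factor of safety n = P_cr / P = 602.16 / 343 = 1.76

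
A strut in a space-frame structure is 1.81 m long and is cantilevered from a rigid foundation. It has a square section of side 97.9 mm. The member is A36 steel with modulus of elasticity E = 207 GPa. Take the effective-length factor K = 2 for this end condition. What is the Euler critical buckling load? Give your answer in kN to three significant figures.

P_cr ≈ 1190 kN

I = a⁴/12 = 97.9⁴/12 = 7.655×10^6 mm⁴
I = 7.655×10^6 mm⁴ = 7.655×10^-6 m⁴
Effective length L_e = K·L = 2 × 1.81 = 3.620 m
P_cr = π²EI / L_e² = π² × 207×10⁹ × 7.655×10^-6 / 3.620² = 1.193×10^6 N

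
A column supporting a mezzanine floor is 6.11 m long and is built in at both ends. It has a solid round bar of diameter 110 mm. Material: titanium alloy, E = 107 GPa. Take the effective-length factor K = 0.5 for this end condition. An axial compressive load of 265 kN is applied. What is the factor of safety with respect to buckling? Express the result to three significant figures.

I = πd⁴/64 = π×110⁴/64 = 7.187×10^6 mm⁴
I = 7.187×10^6 mm⁴ = 7.187×10^-6 m⁴
Effective length L_e = K·L = 0.5 × 6.11 = 3.055 m
P_cr = π²EI / L_e² = π² × 107×10⁹ × 7.187×10^-6 / 3.055² = 8.132×10^5 N
Factor of safety n = P_cr / P = 813.21 / 265 = 3.07

n ≈ 3.07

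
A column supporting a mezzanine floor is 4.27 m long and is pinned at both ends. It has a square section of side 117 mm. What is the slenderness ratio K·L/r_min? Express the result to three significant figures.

I = a⁴/12 = 117⁴/12 = 1.562×10^7 mm⁴
A = 1.369×10^4 mm²;  r_min = √(I/A) = √(1.562×10^7/1.369×10^4) = 33.77 mm
L_e = K·L = 1 × 4.27 m = 4.270 m = 4270.0 mm
λ = L_e / r_min = 4270.0 / 33.77 = 126

λ ≈ 126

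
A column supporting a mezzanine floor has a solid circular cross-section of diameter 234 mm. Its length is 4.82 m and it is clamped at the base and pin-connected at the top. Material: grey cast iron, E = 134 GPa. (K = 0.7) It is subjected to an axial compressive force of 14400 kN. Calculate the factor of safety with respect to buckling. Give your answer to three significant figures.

n ≈ 1.19

I = πd⁴/64 = π×234⁴/64 = 1.472×10^8 mm⁴
I = 1.472×10^8 mm⁴ = 1.472×10^-4 m⁴
Effective length L_e = K·L = 0.7 × 4.82 = 3.374 m
P_cr = π²EI / L_e² = π² × 134×10⁹ × 1.472×10^-4 / 3.374² = 1.710×10^7 N
Factor of safety n = P_cr / P = 17098 / 14400 = 1.19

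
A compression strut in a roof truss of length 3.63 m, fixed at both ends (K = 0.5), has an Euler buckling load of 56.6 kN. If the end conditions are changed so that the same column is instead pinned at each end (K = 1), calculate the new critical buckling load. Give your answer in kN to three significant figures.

P_cr ≈ 14.2 kN

P_cr ∝ 1/K², so P_cr,new = P_cr,old × (K_old/K_new)² = 56.6 × (0.5/1)²
= 56.6 × 0.2500 = 14.2 kN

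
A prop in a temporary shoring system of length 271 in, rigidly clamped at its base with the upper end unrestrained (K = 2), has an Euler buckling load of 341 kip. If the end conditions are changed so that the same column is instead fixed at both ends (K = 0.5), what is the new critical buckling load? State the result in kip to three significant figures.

P_cr ≈ 5460 kip

P_cr ∝ 1/K², so P_cr,new = P_cr,old × (K_old/K_new)² = 341 × (2/0.5)²
= 341 × 16.00 = 5460 kip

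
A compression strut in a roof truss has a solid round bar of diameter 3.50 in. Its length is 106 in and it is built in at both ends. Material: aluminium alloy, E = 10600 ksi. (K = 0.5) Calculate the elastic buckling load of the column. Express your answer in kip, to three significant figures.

P_cr ≈ 274 kip

I = πd⁴/64 = π×3.50⁴/64 = 7.366 in⁴
Effective length L_e = K·L = 0.5 × 106 = 53.00 in
P_cr = π²EI / L_e² = π² × 10600×10³ × 7.366 / 53.00² = 2.743×10^5 lb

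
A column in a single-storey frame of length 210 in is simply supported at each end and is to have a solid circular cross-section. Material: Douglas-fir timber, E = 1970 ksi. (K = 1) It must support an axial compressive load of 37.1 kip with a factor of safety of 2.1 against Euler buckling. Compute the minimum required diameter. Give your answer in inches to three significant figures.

Required P_cr = n·P = 2.1 × 37.1 = 77.91 kip
L_e = K·L = 1 × 210 = 210.0 in
Required I = P_cr·L_e²/(π²E) = 7.791×10^4 × 210.0² / (π² × 1.97×10^6) = 176.7 in⁴
Solid circle: I = πd⁴/64  ⇒  d = (64I/π)^(1/4) = (64×176.7/π)^(1/4) = 7.75 in

d ≈ 7.75 in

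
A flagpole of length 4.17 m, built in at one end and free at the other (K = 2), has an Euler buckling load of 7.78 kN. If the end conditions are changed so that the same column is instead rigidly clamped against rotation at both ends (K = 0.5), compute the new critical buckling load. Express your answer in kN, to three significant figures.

P_cr ≈ 124 kN

P_cr ∝ 1/K², so P_cr,new = P_cr,old × (K_old/K_new)² = 7.78 × (2/0.5)²
= 7.78 × 16.00 = 124 kN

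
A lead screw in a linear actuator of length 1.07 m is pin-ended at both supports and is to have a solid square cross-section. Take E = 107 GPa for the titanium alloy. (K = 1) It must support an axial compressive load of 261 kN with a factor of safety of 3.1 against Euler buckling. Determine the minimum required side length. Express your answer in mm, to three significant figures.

a ≈ 57.0 mm

Required P_cr = n·P = 3.1 × 261 = 809.1 kN
L_e = K·L = 1 × 1.07 = 1.070 m
Required I = P_cr·L_e²/(π²E) = 8.091×10^5 × 1.070² / (π² × 1.07×10^11) = 8.772×10^-7 m⁴
I_req = 8.772×10^5 mm⁴
Solid square: I = a⁴/12  ⇒  a = (12I)^(1/4) = (12×8.772×10^5)^(1/4) = 57.0 mm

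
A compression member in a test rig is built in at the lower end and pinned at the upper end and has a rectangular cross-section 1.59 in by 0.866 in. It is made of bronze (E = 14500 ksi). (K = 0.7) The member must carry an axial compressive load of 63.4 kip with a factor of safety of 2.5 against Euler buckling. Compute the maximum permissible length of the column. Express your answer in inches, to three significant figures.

L_max ≈ 12.6 in

Buckling occurs about the weak axis: I_min = h·b³/12 with b = 0.866 in (the shorter side).
I_min = 1.59×0.866³/12 = 8.605×10^-2 in⁴
Required critical load P_cr = n·P = 2.5 × 63.4 = 158.5 kip = 1.585×10^5 lb
From P_cr = π²EI/(K·L)²:  L = (1/K)·√(π²EI/P_cr) = (1/0.7)·√(π²×1.45×10^7×8.605×10^-2/1.585×10^5)
L = 12.6 in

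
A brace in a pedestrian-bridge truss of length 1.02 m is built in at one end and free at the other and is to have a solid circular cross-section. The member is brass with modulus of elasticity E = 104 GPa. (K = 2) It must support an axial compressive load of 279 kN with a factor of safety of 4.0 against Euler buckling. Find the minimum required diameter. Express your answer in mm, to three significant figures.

Required P_cr = n·P = 4.0 × 279 = 1116 kN
L_e = K·L = 2 × 1.02 = 2.040 m
Required I = P_cr·L_e²/(π²E) = 1.116×10^6 × 2.040² / (π² × 1.04×10^11) = 4.525×10^-6 m⁴
I_req = 4.525×10^6 mm⁴
Solid circle: I = πd⁴/64  ⇒  d = (64I/π)^(1/4) = (64×4.525×10^6/π)^(1/4) = 98.0 mm

d ≈ 98.0 mm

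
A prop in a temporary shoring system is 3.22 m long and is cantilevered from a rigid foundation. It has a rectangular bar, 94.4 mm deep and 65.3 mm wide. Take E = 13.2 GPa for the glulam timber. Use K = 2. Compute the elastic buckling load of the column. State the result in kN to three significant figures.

P_cr ≈ 6.88 kN

Buckling occurs about the weak axis: I_min = h·b³/12 with b = 65.3 mm (the shorter side).
I_min = 94.4×65.3³/12 = 2.190×10^6 mm⁴
I = 2.190×10^6 mm⁴ = 2.190×10^-6 m⁴
Effective length L_e = K·L = 2 × 3.22 = 6.440 m
P_cr = π²EI / L_e² = π² × 13.2×10⁹ × 2.190×10^-6 / 6.440² = 6.881×10^3 N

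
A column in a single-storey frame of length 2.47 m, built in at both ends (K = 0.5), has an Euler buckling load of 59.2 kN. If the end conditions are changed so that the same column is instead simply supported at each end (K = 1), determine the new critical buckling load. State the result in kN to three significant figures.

P_cr ≈ 14.8 kN

P_cr ∝ 1/K², so P_cr,new = P_cr,old × (K_old/K_new)² = 59.2 × (0.5/1)²
= 59.2 × 0.2500 = 14.8 kN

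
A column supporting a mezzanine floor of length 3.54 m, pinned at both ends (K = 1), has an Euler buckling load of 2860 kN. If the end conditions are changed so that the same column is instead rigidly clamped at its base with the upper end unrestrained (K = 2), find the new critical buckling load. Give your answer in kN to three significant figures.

P_cr ∝ 1/K², so P_cr,new = P_cr,old × (K_old/K_new)² = 2860 × (1/2)²
= 2860 × 0.2500 = 715 kN

P_cr ≈ 715 kN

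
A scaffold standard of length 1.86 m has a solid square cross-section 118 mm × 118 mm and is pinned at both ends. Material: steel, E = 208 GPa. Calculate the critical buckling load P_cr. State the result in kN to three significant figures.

I = a⁴/12 = 118⁴/12 = 1.616×10^7 mm⁴
I = 1.616×10^7 mm⁴ = 1.616×10^-5 m⁴
Effective length L_e = K·L = 1 × 1.86 = 1.860 m
P_cr = π²EI / L_e² = π² × 208×10⁹ × 1.616×10^-5 / 1.860² = 9.587×10^6 N

P_cr ≈ 9590 kN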